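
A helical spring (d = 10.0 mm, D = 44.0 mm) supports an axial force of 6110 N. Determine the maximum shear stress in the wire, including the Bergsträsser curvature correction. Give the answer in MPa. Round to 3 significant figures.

919 MPa

Spring index C = D/d = 44.0/10.0 = 4.4000
K_B = (4C+2)/(4C−3) = 19.600/14.600 = 1.3425
τ₀ = 8FD/(πd³) = 8·6110·44.0/(π·10.0³) = 2.15072e+06/3141.6 = 684.6 MPa
τ_max = K·τ₀ = 1.3425 × 684.6 = 919.05 MPa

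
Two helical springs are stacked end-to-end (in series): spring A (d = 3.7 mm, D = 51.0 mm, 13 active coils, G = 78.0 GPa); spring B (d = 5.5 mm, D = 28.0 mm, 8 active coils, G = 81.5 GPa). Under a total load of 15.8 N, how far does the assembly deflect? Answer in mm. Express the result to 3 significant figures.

k_A = Gd⁴/(8D³N_a) = (78.0×10³)(3.7⁴)/(8·51.0³·13) = 1.0596 N/mm
k_B = Gd⁴/(8D³N_a) = (81.5×10³)(5.5⁴)/(8·28.0³·8) = 53.083 N/mm
Series: 1/k_eq = 1/1.0596 + 1/53.083 = 0.96256; k_eq = 1.0389 N/mm
δ = F/k_eq = 15.8/1.0389 = 15.208 mm

15.2 mm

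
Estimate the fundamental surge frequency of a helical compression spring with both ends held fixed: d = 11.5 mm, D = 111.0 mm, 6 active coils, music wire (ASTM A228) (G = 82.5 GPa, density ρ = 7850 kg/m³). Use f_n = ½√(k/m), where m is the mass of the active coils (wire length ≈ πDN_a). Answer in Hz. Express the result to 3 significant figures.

56.8 Hz

k = Gd⁴/(8D³N_a) = (82.5×10³)(11.5⁴)/(8·111.0³·6) = 21.98 N/mm = 21980 N/m
Wire length L = πDN_a = π·111.0·6 = 2092.3 mm
m = ρ·(πd²/4)·L = 7850 × 103.87×10⁻⁶ m² × 2.0923 m = 1.706 kg
f_n = ½√(k/m) = 0.5·√(21980/1.706) = 0.5·√(12884) = 56.754 Hz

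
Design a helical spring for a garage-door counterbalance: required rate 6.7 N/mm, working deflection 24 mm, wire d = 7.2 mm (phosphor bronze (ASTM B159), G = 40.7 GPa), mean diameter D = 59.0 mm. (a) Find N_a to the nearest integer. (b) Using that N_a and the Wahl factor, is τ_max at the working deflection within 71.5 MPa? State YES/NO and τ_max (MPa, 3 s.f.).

(a) 10 coils; (b) NO, τ_max = 75.8 MPa

N_a = Gd⁴/(8D³k) = (40.7×10³)(7.2⁴)/(8·59.0³·6.7) = 9.936 → N_a = 10
Actual rate k = Gd⁴/(8D³·10) = 6.657 N/mm
Working load F = kδ = 6.657·24 = 159.77 N
C = 59.0/7.2 = 8.1944; K_W = (4C−1)/(4C−4)+0.615/C = 1.1793
τ_max = K_W·8FD/(πd³) = 1.1793·64.311 = 75.842 MPa
τ_max > 71.5 MPa → exceeds allowable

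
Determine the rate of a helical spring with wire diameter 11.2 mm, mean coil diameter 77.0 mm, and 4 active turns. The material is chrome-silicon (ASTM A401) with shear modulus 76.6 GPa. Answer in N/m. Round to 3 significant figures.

82500 N/m

k = Gd⁴/(8D³N_a) = (76.6×10³ × 11.2⁴) / (8 × 77.0³ × 4)
  = 1.20532e+09 / 1.46091e+07 = 82.505 N/mm = 82505 N/m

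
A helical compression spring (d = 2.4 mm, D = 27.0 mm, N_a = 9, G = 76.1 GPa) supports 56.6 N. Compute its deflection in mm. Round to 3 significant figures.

31.8 mm

k = Gd⁴/(8D³N_a) = (76.1×10³)(2.4⁴)/(8·27.0³·9) = 1.7816 N/mm
δ = F/k = 56.6 / 1.7816 = 31.77 mm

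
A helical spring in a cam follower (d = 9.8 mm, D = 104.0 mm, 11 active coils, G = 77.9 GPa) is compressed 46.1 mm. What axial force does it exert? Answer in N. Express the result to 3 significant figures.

335 N

k = Gd⁴/(8D³N_a) = (77.9×10³)(9.8⁴)/(8·104.0³·11) = 7.2587 N/mm
F = k·δ = 7.2587 × 46.1 = 334.63 N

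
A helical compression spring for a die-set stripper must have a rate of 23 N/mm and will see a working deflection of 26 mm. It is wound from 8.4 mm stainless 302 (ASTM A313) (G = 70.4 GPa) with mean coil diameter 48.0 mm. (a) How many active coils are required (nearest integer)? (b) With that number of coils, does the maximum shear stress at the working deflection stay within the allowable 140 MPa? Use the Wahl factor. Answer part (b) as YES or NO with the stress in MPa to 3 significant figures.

N_a = Gd⁴/(8D³k) = (70.4×10³)(8.4⁴)/(8·48.0³·23) = 17.22 → N_a = 17
Actual rate k = Gd⁴/(8D³·17) = 23.304 N/mm
Working load F = kδ = 23.304·26 = 605.9 N
C = 48.0/8.4 = 5.7143; K_W = (4C−1)/(4C−4)+0.615/C = 1.2667
τ_max = K_W·8FD/(πd³) = 1.2667·124.95 = 158.28 MPa
τ_max > 140 MPa → exceeds allowable

(a) 17 coils; (b) NO, τ_max = 158 MPa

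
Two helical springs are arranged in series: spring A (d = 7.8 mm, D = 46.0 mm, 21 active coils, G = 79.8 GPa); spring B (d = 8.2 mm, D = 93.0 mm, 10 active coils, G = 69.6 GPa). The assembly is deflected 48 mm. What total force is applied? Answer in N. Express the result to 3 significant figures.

k_A = Gd⁴/(8D³N_a) = (79.8×10³)(7.8⁴)/(8·46.0³·21) = 18.063 N/mm
k_B = Gd⁴/(8D³N_a) = (69.6×10³)(8.2⁴)/(8·93.0³·10) = 4.8902 N/mm
Series: 1/k_eq = 1/18.063 + 1/4.8902 = 0.25985; k_eq = 3.8483 N/mm
F = k_eq·δ = 3.8483·48 = 184.72 N

185 N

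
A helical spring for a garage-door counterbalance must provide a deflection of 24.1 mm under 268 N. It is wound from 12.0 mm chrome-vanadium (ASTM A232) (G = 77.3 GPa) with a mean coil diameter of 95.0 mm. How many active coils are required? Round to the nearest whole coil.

Required rate k = F/δ = 268/24.1 = 11.12 N/mm
N_a = Gd⁴/(8D³k) = (77.3×10³ × 12.0⁴)/(8 × 95.0³ × 11.12)
    = 1.60289e+09 / 7.62744e+07 = 21.01 → 21 coils

21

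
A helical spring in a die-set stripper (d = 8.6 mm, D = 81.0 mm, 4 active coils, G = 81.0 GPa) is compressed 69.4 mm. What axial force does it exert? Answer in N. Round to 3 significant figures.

k = Gd⁴/(8D³N_a) = (81.0×10³)(8.6⁴)/(8·81.0³·4) = 26.054 N/mm
F = k·δ = 26.054 × 69.4 = 1808.1 N

1810 N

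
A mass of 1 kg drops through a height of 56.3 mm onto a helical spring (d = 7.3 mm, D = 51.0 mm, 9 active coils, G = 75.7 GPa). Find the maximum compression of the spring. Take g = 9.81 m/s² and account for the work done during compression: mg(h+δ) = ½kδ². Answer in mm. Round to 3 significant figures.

k = Gd⁴/(8D³N_a) = (75.7×10³)(7.3⁴)/(8·51.0³·9) = 22.508 N/mm
W = mg = 1 × 9.81 = 9.81 N
½kδ² − Wδ − Wh = 0 → δ = (W + √(W² + 2kWh))/k
δ = (9.81 + √(96.236 + 24862.9))/22.508 = (9.81 + 157.98)/22.508 = 7.4548 mm

7.45 mm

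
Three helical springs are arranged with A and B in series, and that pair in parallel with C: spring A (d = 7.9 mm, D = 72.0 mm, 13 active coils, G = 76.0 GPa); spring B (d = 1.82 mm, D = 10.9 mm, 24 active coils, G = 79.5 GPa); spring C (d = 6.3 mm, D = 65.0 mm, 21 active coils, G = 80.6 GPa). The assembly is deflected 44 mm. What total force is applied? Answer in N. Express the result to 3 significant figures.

227 N

k_A = Gd⁴/(8D³N_a) = (76.0×10³)(7.9⁴)/(8·72.0³·13) = 7.6259 N/mm
k_B = Gd⁴/(8D³N_a) = (79.5×10³)(1.82⁴)/(8·10.9³·24) = 3.5081 N/mm
k_C = Gd⁴/(8D³N_a) = (80.6×10³)(6.3⁴)/(8·65.0³·21) = 2.752 N/mm
Springs A,B series: k_AB = 1/(1/7.6259+1/3.5081) = 2.4028 N/mm; parallel with C: k_eq = 2.4028+2.752 = 5.1548 N/mm
F = k_eq·δ = 5.1548·44 = 226.81 N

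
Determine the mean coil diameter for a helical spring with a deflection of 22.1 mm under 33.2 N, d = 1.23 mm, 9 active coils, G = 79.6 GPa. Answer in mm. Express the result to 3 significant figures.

Required rate k = F/δ = 33.2/22.1 = 1.5023 N/mm
D = (Gd⁴/(8N_a·k))^(1/3) = (79.6×10³·1.23⁴/(8·9·1.5023))^(1/3)
  = (1684.44)^(1/3) = 11.8983 mm

11.9 mm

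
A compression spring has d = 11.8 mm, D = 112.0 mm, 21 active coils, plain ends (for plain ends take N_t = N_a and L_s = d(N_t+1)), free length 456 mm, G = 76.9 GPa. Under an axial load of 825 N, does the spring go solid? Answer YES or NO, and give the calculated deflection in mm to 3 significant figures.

NO, δ = 131 mm

k = Gd⁴/(8D³N_a) = (76.9×10³)(11.8⁴)/(8·112.0³·21) = 6.3167 N/mm
N_t = 21; L_s = 11.8·22 = 259.6 mm; δ_solid = L₀ − L_s = 456 − 259.6 = 196.4 mm
δ = F/k = 825/6.3167 = 130.61 mm
δ < δ_solid → spring does not go solid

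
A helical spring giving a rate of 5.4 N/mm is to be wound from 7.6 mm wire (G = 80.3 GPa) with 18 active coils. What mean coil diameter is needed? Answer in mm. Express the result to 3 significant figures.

D = (Gd⁴/(8N_a·k))^(1/3) = (80.3×10³·7.6⁴/(8·18·5.4))^(1/3)
  = (344519)^(1/3) = 70.1032 mm

70.1 mm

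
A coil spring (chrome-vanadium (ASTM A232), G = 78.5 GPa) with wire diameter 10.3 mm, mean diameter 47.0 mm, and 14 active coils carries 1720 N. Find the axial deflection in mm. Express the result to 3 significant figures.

22.6 mm

k = Gd⁴/(8D³N_a) = (78.5×10³)(10.3⁴)/(8·47.0³·14) = 75.981 N/mm
δ = F/k = 1720 / 75.981 = 22.637 mm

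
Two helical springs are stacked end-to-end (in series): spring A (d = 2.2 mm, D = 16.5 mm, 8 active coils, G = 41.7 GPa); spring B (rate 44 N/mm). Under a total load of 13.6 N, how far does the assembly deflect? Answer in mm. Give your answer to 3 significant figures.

k_A = Gd⁴/(8D³N_a) = (41.7×10³)(2.2⁴)/(8·16.5³·8) = 3.3978 N/mm
Series: 1/k_eq = 1/3.3978 + 1/44 = 0.31704; k_eq = 3.1542 N/mm
δ = F/k_eq = 13.6/3.1542 = 4.3117 mm

4.31 mm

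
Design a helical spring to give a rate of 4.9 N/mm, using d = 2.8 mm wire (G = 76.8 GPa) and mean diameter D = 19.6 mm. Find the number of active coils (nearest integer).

N_a = Gd⁴/(8D³k) = (76.8×10³ × 2.8⁴)/(8 × 19.6³ × 4.9)
    = 4.72056e+06 / 295158 = 15.99 → 16 coils

16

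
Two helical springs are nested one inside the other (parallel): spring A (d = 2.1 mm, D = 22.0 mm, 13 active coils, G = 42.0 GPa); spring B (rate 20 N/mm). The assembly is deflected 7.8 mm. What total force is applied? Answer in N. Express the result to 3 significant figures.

162 N

k_A = Gd⁴/(8D³N_a) = (42.0×10³)(2.1⁴)/(8·22.0³·13) = 0.73761 N/mm
Parallel: k_eq = 0.73761 + 20 = 20.738 N/mm
F = k_eq·δ = 20.738·7.8 = 161.75 N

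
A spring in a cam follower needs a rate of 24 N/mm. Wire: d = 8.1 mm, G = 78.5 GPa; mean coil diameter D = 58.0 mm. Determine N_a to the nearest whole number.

9

N_a = Gd⁴/(8D³k) = (78.5×10³ × 8.1⁴)/(8 × 58.0³ × 24)
    = 3.37917e+08 / 3.74615e+07 = 9.02 → 9 coils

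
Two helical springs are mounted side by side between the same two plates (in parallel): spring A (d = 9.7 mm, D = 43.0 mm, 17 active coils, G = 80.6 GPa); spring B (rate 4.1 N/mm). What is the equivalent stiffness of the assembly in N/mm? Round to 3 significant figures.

k_A = Gd⁴/(8D³N_a) = (80.6×10³)(9.7⁴)/(8·43.0³·17) = 65.99 N/mm
Parallel: k_eq = 65.99 + 4.1 = 70.09 N/mm

70.1 N/mm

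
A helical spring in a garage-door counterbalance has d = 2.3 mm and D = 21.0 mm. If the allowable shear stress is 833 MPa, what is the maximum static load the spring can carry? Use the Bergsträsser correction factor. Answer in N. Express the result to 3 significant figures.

C = D/d = 21.0/2.3 = 9.1304
K_B = (4C+2)/(4C−3) = 38.522/33.522 = 1.1492
τ_max = K·8FD/(πd³) → F_max = τ_allow·πd³/(8DK)
F_max = 833·π·2.3³/(8·21.0·1.1492) = 31840/193.06 = 164.93 N

165 N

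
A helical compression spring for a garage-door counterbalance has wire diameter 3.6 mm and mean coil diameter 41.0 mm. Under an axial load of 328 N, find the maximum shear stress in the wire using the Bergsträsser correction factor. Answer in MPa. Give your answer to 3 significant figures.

Spring index C = D/d = 41.0/3.6 = 11.3889
K_B = (4C+2)/(4C−3) = 47.556/42.556 = 1.1175
τ₀ = 8FD/(πd³) = 8·328·41.0/(π·3.6³) = 107584/146.57 = 733.99 MPa
τ_max = K·τ₀ = 1.1175 × 733.99 = 820.23 MPa

820 MPa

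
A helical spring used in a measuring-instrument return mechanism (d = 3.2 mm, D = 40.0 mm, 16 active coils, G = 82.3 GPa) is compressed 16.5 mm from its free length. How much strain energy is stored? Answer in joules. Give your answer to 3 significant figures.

k = Gd⁴/(8D³N_a) = (82.3×10³)(3.2⁴)/(8·40.0³·16) = 1.0534 N/mm
U = ½kδ² = 0.5 × 1.0534 × 16.5² = 143.4 N·mm = 0.1434 J

0.143 J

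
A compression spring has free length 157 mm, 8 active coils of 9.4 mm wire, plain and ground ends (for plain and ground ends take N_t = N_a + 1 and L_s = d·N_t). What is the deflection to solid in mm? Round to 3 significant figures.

N_t = 9; L_s = 9.4·9 = 84.6 mm
δ_solid = L₀ − L_s = 157 − 84.6 = 72.4 mm

72.4 mm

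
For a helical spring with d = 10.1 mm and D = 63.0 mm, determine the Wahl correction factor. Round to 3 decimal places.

C = D/d = 63.0/10.1 = 6.2376
K_W = (4C−1)/(4C−4) + 0.615/C = 23.950/20.950 + 0.0986 = 1.2418

1.242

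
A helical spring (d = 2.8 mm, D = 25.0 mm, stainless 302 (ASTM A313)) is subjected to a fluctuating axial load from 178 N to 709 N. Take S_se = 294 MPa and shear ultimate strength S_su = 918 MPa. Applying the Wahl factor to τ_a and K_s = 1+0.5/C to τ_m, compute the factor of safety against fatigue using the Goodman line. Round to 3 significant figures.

0.221

C = D/d = 25.0/2.8 = 8.9286; K_W = (4C−1)/(4C−4)+0.615/C = 1.1635; K_s = 1+0.5/C = 1.0560
F_a = (F_max−F_min)/2 = 265.5 N; F_m = (F_max+F_min)/2 = 443.5 N
τ_a = K_W·8F_aD/(πd³) = 1.1635 × 769.96 = 895.83 MPa
τ_m = K_s·8F_mD/(πd³) = 1.0560 × 1286.2 = 1358.2 MPa
Goodman: 1/n_f = τ_a/S_se + τ_m/S_su = 895.83/294 + 1358.2/918 = 3.04705 + 1.47952 = 4.5266
n_f = 1/4.5266 = 0.2209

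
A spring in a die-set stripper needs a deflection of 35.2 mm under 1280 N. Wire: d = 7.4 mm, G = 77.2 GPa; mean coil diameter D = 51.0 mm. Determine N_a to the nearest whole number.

6

Required rate k = F/δ = 1280/35.2 = 36.364 N/mm
N_a = Gd⁴/(8D³k) = (77.2×10³ × 7.4⁴)/(8 × 51.0³ × 36.364)
    = 2.31496e+08 / 3.85894e+07 = 5.999 → 6 coils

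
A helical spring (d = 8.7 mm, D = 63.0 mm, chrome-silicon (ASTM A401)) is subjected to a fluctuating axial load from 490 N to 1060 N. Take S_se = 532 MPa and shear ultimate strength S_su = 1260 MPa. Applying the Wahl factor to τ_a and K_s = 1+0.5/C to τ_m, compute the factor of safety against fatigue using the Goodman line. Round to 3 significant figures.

C = D/d = 63.0/8.7 = 7.2414; K_W = (4C−1)/(4C−4)+0.615/C = 1.2051; K_s = 1+0.5/C = 1.0690
F_a = (F_max−F_min)/2 = 285 N; F_m = (F_max+F_min)/2 = 775 N
τ_a = K_W·8F_aD/(πd³) = 1.2051 × 69.433 = 83.674 MPa
τ_m = K_s·8F_mD/(πd³) = 1.0690 × 188.81 = 201.85 MPa
Goodman: 1/n_f = τ_a/S_se + τ_m/S_su = 83.674/532 + 201.85/1260 = 0.15728 + 0.16020 = 0.31748
n_f = 1/0.31748 = 3.15

3.15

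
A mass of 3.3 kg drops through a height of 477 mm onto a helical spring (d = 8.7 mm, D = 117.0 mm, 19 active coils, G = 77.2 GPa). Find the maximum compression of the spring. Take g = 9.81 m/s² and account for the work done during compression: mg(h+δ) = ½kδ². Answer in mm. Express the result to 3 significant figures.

149 mm

k = Gd⁴/(8D³N_a) = (77.2×10³)(8.7⁴)/(8·117.0³·19) = 1.8167 N/mm
W = mg = 3.3 × 9.81 = 32.373 N
½kδ² − Wδ − Wh = 0 → δ = (W + √(W² + 2kWh))/k
δ = (32.373 + √(1048 + 56108))/1.8167 = (32.373 + 239.07)/1.8167 = 149.41 mm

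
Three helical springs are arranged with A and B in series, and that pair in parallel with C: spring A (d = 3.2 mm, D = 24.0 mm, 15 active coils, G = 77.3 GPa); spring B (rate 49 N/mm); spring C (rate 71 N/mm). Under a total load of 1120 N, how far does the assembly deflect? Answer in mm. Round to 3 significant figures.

k_A = Gd⁴/(8D³N_a) = (77.3×10³)(3.2⁴)/(8·24.0³·15) = 4.8861 N/mm
Springs A,B series: k_AB = 1/(1/4.8861+1/49) = 4.4431 N/mm; parallel with C: k_eq = 4.4431+71 = 75.443 N/mm
δ = F/k_eq = 1120/75.443 = 14.846 mm

14.8 mm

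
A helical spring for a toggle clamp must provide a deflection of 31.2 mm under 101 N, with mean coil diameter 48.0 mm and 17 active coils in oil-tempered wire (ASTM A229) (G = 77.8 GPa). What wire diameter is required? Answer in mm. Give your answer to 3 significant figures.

Required rate k = F/δ = 101/31.2 = 3.2372 N/mm
d = (8D³N_a·k / G)^(1/4) = (8·48.0³·17·3.2372 / (77.8×10³))^0.25
  = (625.82)^0.25 = 5.0016 mm

5.00 mm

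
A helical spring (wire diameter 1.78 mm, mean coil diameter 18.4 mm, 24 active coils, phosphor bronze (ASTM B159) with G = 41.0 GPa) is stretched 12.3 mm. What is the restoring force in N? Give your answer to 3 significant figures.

4.23 N

k = Gd⁴/(8D³N_a) = (41.0×10³)(1.78⁴)/(8·18.4³·24) = 0.34412 N/mm
F = k·δ = 0.34412 × 12.3 = 4.2327 N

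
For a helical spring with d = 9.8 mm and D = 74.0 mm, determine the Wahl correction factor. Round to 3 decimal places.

1.196

C = D/d = 74.0/9.8 = 7.5510
K_W = (4C−1)/(4C−4) + 0.615/C = 29.204/26.204 + 0.0814 = 1.1959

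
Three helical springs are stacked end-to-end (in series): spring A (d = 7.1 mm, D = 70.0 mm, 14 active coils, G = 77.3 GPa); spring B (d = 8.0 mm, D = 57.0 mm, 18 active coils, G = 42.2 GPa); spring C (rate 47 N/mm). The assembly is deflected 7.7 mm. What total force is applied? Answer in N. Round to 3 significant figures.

k_A = Gd⁴/(8D³N_a) = (77.3×10³)(7.1⁴)/(8·70.0³·14) = 5.1133 N/mm
k_B = Gd⁴/(8D³N_a) = (42.2×10³)(8.0⁴)/(8·57.0³·18) = 6.4816 N/mm
Series: 1/k_eq = 1/5.1133 + 1/6.4816 + 1/47 = 0.37113; k_eq = 2.6945 N/mm
F = k_eq·δ = 2.6945·7.7 = 20.748 N

20.7 N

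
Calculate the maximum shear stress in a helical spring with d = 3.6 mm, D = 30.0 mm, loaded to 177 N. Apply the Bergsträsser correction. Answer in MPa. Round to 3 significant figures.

Spring index C = D/d = 30.0/3.6 = 8.3333
K_B = (4C+2)/(4C−3) = 35.333/30.333 = 1.1648
τ₀ = 8FD/(πd³) = 8·177·30.0/(π·3.6³) = 42480/146.57 = 289.82 MPa
τ_max = K·τ₀ = 1.1648 × 289.82 = 337.59 MPa

338 MPa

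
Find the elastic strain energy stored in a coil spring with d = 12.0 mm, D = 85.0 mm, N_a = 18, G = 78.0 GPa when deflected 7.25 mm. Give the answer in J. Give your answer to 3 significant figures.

k = Gd⁴/(8D³N_a) = (78.0×10³)(12.0⁴)/(8·85.0³·18) = 18.289 N/mm
U = ½kδ² = 0.5 × 18.289 × 7.25² = 480.67 N·mm = 0.48067 J

0.481 J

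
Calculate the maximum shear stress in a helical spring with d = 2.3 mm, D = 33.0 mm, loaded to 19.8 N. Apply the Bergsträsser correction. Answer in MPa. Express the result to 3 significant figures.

149 MPa

Spring index C = D/d = 33.0/2.3 = 14.3478
K_B = (4C+2)/(4C−3) = 59.391/54.391 = 1.0919
τ₀ = 8FD/(πd³) = 8·19.8·33.0/(π·2.3³) = 5227.2/38.224 = 136.75 MPa
τ_max = K·τ₀ = 1.0919 × 136.75 = 149.32 MPa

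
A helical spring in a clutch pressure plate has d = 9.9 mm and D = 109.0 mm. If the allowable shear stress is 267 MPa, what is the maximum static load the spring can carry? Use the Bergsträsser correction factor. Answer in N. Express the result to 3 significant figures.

832 N

C = D/d = 109.0/9.9 = 11.0101
K_B = (4C+2)/(4C−3) = 46.040/41.040 = 1.1218
τ_max = K·8FD/(πd³) → F_max = τ_allow·πd³/(8DK)
F_max = 267·π·9.9³/(8·109.0·1.1218) = 8.1389e+05/978.24 = 832 N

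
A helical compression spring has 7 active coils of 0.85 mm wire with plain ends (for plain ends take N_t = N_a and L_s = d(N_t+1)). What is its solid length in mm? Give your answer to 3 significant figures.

6.80 mm

plain ends: N_t = N_a = 7
L_s = d·(N_t+1) = 0.85 × 8 = 6.8 mm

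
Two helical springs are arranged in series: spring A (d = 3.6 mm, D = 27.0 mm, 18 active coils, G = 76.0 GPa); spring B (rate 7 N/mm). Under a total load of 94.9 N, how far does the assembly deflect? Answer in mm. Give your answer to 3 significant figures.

34.6 mm

k_A = Gd⁴/(8D³N_a) = (76.0×10³)(3.6⁴)/(8·27.0³·18) = 4.5037 N/mm
Series: 1/k_eq = 1/4.5037 + 1/7 = 0.3649; k_eq = 2.7405 N/mm
δ = F/k_eq = 94.9/2.7405 = 34.629 mm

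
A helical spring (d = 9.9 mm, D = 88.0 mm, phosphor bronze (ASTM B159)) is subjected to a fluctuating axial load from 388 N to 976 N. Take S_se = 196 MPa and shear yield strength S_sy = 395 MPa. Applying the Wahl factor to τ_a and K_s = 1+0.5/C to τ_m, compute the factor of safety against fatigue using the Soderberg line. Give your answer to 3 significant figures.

1.21

C = D/d = 88.0/9.9 = 8.8889; K_W = (4C−1)/(4C−4)+0.615/C = 1.1643; K_s = 1+0.5/C = 1.0562
F_a = (F_max−F_min)/2 = 294 N; F_m = (F_max+F_min)/2 = 682 N
τ_a = K_W·8F_aD/(πd³) = 1.1643 × 67.899 = 79.052 MPa
τ_m = K_s·8F_mD/(πd³) = 1.0562 × 157.51 = 166.37 MPa
Soderberg: 1/n_f = τ_a/S_se + τ_m/S_sy = 79.052/196 + 166.37/395 = 0.40333 + 0.42118 = 0.82451
n_f = 1/0.82451 = 1.213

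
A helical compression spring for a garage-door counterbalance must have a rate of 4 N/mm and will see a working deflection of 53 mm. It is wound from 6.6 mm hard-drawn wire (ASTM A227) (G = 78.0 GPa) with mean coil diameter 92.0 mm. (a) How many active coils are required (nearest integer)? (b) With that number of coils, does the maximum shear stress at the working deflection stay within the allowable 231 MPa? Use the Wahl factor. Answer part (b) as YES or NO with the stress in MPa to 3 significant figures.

(a) 6 coils; (b) YES, τ_max = 188 MPa

N_a = Gd⁴/(8D³k) = (78.0×10³)(6.6⁴)/(8·92.0³·4) = 5.94 → N_a = 6
Actual rate k = Gd⁴/(8D³·6) = 3.9597 N/mm
Working load F = kδ = 3.9597·53 = 209.87 N
C = 92.0/6.6 = 13.9394; K_W = (4C−1)/(4C−4)+0.615/C = 1.1021
τ_max = K_W·8FD/(πd³) = 1.1021·171.02 = 188.47 MPa
τ_max ≤ 231 MPa → acceptable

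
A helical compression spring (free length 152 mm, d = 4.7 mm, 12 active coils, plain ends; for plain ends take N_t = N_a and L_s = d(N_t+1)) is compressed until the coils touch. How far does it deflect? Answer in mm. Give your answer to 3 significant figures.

N_t = 12; L_s = 4.7·13 = 61.1 mm
δ_solid = L₀ − L_s = 152 − 61.1 = 90.9 mm

90.9 mm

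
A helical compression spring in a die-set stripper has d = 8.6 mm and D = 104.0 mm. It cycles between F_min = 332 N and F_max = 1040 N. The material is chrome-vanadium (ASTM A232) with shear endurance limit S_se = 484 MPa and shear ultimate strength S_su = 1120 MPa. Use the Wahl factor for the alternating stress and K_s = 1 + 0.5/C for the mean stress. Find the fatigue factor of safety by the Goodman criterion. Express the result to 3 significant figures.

1.65

C = D/d = 104.0/8.6 = 12.0930; K_W = (4C−1)/(4C−4)+0.615/C = 1.1185; K_s = 1+0.5/C = 1.0413
F_a = (F_max−F_min)/2 = 354 N; F_m = (F_max+F_min)/2 = 686 N
τ_a = K_W·8F_aD/(πd³) = 1.1185 × 147.39 = 164.86 MPa
τ_m = K_s·8F_mD/(πd³) = 1.0413 × 285.63 = 297.44 MPa
Goodman: 1/n_f = τ_a/S_se + τ_m/S_su = 164.86/484 + 297.44/1120 = 0.34061 + 0.26557 = 0.60618
n_f = 1/0.60618 = 1.65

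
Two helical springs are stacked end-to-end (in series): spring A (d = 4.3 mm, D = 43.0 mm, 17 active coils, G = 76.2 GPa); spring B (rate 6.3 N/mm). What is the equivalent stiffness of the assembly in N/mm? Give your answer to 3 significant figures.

1.74 N/mm

k_A = Gd⁴/(8D³N_a) = (76.2×10³)(4.3⁴)/(8·43.0³·17) = 2.4093 N/mm
Series: 1/k_eq = 1/2.4093 + 1/6.3 = 0.57379; k_eq = 1.7428 N/mm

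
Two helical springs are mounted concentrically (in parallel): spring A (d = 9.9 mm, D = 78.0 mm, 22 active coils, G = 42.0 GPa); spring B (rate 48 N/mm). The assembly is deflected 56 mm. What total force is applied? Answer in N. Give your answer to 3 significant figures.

2960 N

k_A = Gd⁴/(8D³N_a) = (42.0×10³)(9.9⁴)/(8·78.0³·22) = 4.8305 N/mm
Parallel: k_eq = 4.8305 + 48 = 52.831 N/mm
F = k_eq·δ = 52.831·56 = 2958.5 N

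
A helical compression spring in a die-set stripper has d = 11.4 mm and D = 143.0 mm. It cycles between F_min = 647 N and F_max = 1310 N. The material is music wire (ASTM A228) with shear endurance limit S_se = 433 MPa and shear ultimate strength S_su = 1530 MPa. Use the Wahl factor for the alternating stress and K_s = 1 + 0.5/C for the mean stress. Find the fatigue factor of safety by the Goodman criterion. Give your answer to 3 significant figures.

2.68

C = D/d = 143.0/11.4 = 12.5439; K_W = (4C−1)/(4C−4)+0.615/C = 1.1140; K_s = 1+0.5/C = 1.0399
F_a = (F_max−F_min)/2 = 331.5 N; F_m = (F_max+F_min)/2 = 978.5 N
τ_a = K_W·8F_aD/(πd³) = 1.1140 × 81.479 = 90.767 MPa
τ_m = K_s·8F_mD/(πd³) = 1.0399 × 240.5 = 250.09 MPa
Goodman: 1/n_f = τ_a/S_se + τ_m/S_su = 90.767/433 + 250.09/1530 = 0.20962 + 0.16346 = 0.37308
n_f = 1/0.37308 = 2.68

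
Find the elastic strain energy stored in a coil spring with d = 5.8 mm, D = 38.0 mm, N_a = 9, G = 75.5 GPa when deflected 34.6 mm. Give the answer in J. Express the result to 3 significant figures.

k = Gd⁴/(8D³N_a) = (75.5×10³)(5.8⁴)/(8·38.0³·9) = 21.626 N/mm
U = ½kδ² = 0.5 × 21.626 × 34.6² = 12945 N·mm = 12.945 J

12.9 J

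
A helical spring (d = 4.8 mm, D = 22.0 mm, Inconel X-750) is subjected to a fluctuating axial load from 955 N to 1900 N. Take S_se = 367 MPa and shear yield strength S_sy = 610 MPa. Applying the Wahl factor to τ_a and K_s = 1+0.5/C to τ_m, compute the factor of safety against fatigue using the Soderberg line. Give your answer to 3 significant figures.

0.456

C = D/d = 22.0/4.8 = 4.5833; K_W = (4C−1)/(4C−4)+0.615/C = 1.3435; K_s = 1+0.5/C = 1.1091
F_a = (F_max−F_min)/2 = 472.5 N; F_m = (F_max+F_min)/2 = 1427.5 N
τ_a = K_W·8F_aD/(πd³) = 1.3435 × 239.35 = 321.57 MPa
τ_m = K_s·8F_mD/(πd³) = 1.1091 × 723.13 = 802.01 MPa
Soderberg: 1/n_f = τ_a/S_se + τ_m/S_sy = 321.57/367 + 802.01/610 = 0.87621 + 1.31478 = 2.191
n_f = 1/2.191 = 0.4564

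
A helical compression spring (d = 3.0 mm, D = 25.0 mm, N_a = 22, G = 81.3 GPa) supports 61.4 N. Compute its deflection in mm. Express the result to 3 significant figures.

25.6 mm

k = Gd⁴/(8D³N_a) = (81.3×10³)(3.0⁴)/(8·25.0³·22) = 2.3947 N/mm
δ = F/k = 61.4 / 2.3947 = 25.64 mm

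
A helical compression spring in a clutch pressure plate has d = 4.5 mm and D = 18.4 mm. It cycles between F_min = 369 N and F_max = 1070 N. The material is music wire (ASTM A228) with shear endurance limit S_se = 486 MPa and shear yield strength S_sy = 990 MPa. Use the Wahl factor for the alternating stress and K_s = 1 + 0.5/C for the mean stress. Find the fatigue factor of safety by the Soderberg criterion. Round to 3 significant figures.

C = D/d = 18.4/4.5 = 4.0889; K_W = (4C−1)/(4C−4)+0.615/C = 1.3932; K_s = 1+0.5/C = 1.1223
F_a = (F_max−F_min)/2 = 350.5 N; F_m = (F_max+F_min)/2 = 719.5 N
τ_a = K_W·8F_aD/(πd³) = 1.3932 × 180.22 = 251.09 MPa
τ_m = K_s·8F_mD/(πd³) = 1.1223 × 369.96 = 415.2 MPa
Soderberg: 1/n_f = τ_a/S_se + τ_m/S_sy = 251.09/486 + 415.2/990 = 0.51664 + 0.41939 = 0.93603
n_f = 1/0.93603 = 1.068

1.07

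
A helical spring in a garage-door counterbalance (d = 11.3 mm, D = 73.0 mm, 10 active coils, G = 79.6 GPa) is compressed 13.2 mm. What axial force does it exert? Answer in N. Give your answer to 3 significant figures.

550 N

k = Gd⁴/(8D³N_a) = (79.6×10³)(11.3⁴)/(8·73.0³·10) = 41.703 N/mm
F = k·δ = 41.703 × 13.2 = 550.48 N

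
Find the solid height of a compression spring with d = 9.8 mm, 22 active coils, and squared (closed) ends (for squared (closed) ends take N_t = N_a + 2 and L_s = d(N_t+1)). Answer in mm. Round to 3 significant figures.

245 mm

squared (closed) ends: N_t = N_a + 2 = 22 + 2 = 24
L_s = d·(N_t+1) = 9.8 × 25 = 245 mm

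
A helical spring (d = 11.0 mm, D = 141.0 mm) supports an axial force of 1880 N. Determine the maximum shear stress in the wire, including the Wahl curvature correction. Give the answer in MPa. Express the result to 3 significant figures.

564 MPa

Spring index C = D/d = 141.0/11.0 = 12.8182
K_W = (4C−1)/(4C−4) + 0.615/C = 50.273/47.273 + 0.0480 = 1.1114
τ₀ = 8FD/(πd³) = 8·1880·141.0/(π·11.0³) = 2.12064e+06/4181.5 = 507.15 MPa
τ_max = K·τ₀ = 1.1114 × 507.15 = 563.67 MPa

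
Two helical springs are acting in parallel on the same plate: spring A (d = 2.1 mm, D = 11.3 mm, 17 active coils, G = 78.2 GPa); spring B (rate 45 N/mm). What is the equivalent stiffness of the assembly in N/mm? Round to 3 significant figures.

52.8 N/mm

k_A = Gd⁴/(8D³N_a) = (78.2×10³)(2.1⁴)/(8·11.3³·17) = 7.7501 N/mm
Parallel: k_eq = 7.7501 + 45 = 52.75 N/mm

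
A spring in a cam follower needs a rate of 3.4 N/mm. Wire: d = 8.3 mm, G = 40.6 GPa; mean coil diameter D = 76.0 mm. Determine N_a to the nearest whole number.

16

N_a = Gd⁴/(8D³k) = (40.6×10³ × 8.3⁴)/(8 × 76.0³ × 3.4)
    = 1.92681e+08 / 1.19401e+07 = 16.14 → 16 coils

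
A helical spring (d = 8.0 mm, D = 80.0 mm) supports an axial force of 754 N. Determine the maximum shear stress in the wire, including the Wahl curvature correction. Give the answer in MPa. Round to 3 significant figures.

343 MPa

Spring index C = D/d = 80.0/8.0 = 10.0000
K_W = (4C−1)/(4C−4) + 0.615/C = 39.000/36.000 + 0.0615 = 1.1448
τ₀ = 8FD/(πd³) = 8·754·80.0/(π·8.0³) = 482560/1608.5 = 300.01 MPa
τ_max = K·τ₀ = 1.1448 × 300.01 = 343.46 MPa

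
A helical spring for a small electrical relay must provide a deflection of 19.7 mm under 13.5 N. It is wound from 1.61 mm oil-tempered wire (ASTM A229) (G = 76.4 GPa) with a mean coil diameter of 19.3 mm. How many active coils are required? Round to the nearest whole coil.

13

Required rate k = F/δ = 13.5/19.7 = 0.68528 N/mm
N_a = Gd⁴/(8D³k) = (76.4×10³ × 1.61⁴)/(8 × 19.3³ × 0.68528)
    = 513330 / 39412.1 = 13.02 → 13 coils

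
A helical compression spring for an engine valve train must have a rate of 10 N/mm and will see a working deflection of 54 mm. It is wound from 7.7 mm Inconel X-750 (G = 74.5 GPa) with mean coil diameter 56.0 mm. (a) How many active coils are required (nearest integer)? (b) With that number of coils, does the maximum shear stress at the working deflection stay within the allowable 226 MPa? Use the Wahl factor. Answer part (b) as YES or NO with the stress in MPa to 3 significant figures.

(a) 19 coils; (b) YES, τ_max = 199 MPa

N_a = Gd⁴/(8D³k) = (74.5×10³)(7.7⁴)/(8·56.0³·10) = 18.64 → N_a = 19
Actual rate k = Gd⁴/(8D³·19) = 9.811 N/mm
Working load F = kδ = 9.811·54 = 529.79 N
C = 56.0/7.7 = 7.2727; K_W = (4C−1)/(4C−4)+0.615/C = 1.2041
τ_max = K_W·8FD/(πd³) = 1.2041·165.49 = 199.27 MPa
τ_max ≤ 226 MPa → acceptable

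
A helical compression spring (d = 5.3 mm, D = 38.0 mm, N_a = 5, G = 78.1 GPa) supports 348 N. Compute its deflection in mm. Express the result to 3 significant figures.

12.4 mm

k = Gd⁴/(8D³N_a) = (78.1×10³)(5.3⁴)/(8·38.0³·5) = 28.077 N/mm
δ = F/k = 348 / 28.077 = 12.395 mm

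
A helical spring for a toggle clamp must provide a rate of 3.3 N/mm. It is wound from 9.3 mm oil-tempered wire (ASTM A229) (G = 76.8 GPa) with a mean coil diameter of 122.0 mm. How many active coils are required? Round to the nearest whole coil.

N_a = Gd⁴/(8D³k) = (76.8×10³ × 9.3⁴)/(8 × 122.0³ × 3.3)
    = 5.74504e+08 / 4.79384e+07 = 11.98 → 12 coils

12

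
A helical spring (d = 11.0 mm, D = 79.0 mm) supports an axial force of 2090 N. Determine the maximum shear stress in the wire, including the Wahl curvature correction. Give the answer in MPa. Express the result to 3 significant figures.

Spring index C = D/d = 79.0/11.0 = 7.1818
K_W = (4C−1)/(4C−4) + 0.615/C = 27.727/24.727 + 0.0856 = 1.2070
τ₀ = 8FD/(πd³) = 8·2090·79.0/(π·11.0³) = 1.32088e+06/4181.5 = 315.89 MPa
τ_max = K·τ₀ = 1.2070 × 315.89 = 381.27 MPa

381 MPa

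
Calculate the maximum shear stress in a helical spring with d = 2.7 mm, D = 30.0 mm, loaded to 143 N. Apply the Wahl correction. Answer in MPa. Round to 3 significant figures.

Spring index C = D/d = 30.0/2.7 = 11.1111
K_W = (4C−1)/(4C−4) + 0.615/C = 43.444/40.444 + 0.0554 = 1.1295
τ₀ = 8FD/(πd³) = 8·143·30.0/(π·2.7³) = 34320/61.836 = 555.02 MPa
τ_max = K·τ₀ = 1.1295 × 555.02 = 626.91 MPa

627 MPa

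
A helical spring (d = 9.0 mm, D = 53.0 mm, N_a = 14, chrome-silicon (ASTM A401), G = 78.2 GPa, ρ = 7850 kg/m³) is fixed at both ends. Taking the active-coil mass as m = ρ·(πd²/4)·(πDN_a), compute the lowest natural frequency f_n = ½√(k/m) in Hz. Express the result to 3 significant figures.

k = Gd⁴/(8D³N_a) = (78.2×10³)(9.0⁴)/(8·53.0³·14) = 30.77 N/mm = 30770 N/m
Wire length L = πDN_a = π·53.0·14 = 2331.1 mm
m = ρ·(πd²/4)·L = 7850 × 63.617×10⁻⁶ m² × 2.3311 m = 1.1641 kg
f_n = ½√(k/m) = 0.5·√(30770/1.1641) = 0.5·√(26432) = 81.29 Hz

81.3 Hz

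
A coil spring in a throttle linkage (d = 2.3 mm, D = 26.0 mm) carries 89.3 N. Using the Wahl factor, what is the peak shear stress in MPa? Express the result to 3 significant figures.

548 MPa

Spring index C = D/d = 26.0/2.3 = 11.3043
K_W = (4C−1)/(4C−4) + 0.615/C = 44.217/41.217 + 0.0544 = 1.1272
τ₀ = 8FD/(πd³) = 8·89.3·26.0/(π·2.3³) = 18574.4/38.224 = 485.94 MPa
τ_max = K·τ₀ = 1.1272 × 485.94 = 547.74 MPa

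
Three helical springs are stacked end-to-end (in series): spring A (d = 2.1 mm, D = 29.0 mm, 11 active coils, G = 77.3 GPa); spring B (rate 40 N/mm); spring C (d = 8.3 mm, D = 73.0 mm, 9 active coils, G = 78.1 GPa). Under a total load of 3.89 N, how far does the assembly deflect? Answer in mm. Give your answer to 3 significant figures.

k_A = Gd⁴/(8D³N_a) = (77.3×10³)(2.1⁴)/(8·29.0³·11) = 0.70045 N/mm
k_C = Gd⁴/(8D³N_a) = (78.1×10³)(8.3⁴)/(8·73.0³·9) = 13.233 N/mm
Series: 1/k_eq = 1/0.70045 + 1/40 + 1/13.233 = 1.5282; k_eq = 0.65436 N/mm
δ = F/k_eq = 3.89/0.65436 = 5.9447 mm

5.94 mm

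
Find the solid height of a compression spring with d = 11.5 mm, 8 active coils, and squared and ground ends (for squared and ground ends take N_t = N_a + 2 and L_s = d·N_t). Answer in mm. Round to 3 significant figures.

115 mm

squared and ground ends: N_t = N_a + 2 = 8 + 2 = 10
L_s = d·N_t = 11.5 × 10 = 115 mm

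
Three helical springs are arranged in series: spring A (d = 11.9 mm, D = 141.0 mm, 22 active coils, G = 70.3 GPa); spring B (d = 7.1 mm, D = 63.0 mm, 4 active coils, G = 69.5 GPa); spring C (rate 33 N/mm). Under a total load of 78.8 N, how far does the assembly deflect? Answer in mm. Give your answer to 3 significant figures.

k_A = Gd⁴/(8D³N_a) = (70.3×10³)(11.9⁴)/(8·141.0³·22) = 2.8574 N/mm
k_B = Gd⁴/(8D³N_a) = (69.5×10³)(7.1⁴)/(8·63.0³·4) = 22.072 N/mm
Series: 1/k_eq = 1/2.8574 + 1/22.072 + 1/33 = 0.42558; k_eq = 2.3498 N/mm
δ = F/k_eq = 78.8/2.3498 = 33.535 mm

33.5 mm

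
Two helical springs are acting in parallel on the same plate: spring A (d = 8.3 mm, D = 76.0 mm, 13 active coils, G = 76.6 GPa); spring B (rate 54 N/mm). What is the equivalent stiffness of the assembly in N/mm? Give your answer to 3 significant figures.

62.0 N/mm

k_A = Gd⁴/(8D³N_a) = (76.6×10³)(8.3⁴)/(8·76.0³·13) = 7.9628 N/mm
Parallel: k_eq = 7.9628 + 54 = 61.963 N/mm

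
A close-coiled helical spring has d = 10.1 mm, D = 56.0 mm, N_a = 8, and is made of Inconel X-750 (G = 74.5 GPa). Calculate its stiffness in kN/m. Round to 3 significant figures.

k = Gd⁴/(8D³N_a) = (74.5×10³ × 10.1⁴) / (8 × 56.0³ × 8)
  = 7.7525e+08 / 1.12394e+07 = 68.976 N/mm

69.0 kN/m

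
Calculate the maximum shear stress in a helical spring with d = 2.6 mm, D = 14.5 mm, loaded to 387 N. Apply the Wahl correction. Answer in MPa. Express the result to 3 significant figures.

Spring index C = D/d = 14.5/2.6 = 5.5769
K_W = (4C−1)/(4C−4) + 0.615/C = 21.308/18.308 + 0.1103 = 1.2741
τ₀ = 8FD/(πd³) = 8·387·14.5/(π·2.6³) = 44892/55.217 = 813.02 MPa
τ_max = K·τ₀ = 1.2741 × 813.02 = 1035.9 MPa

1040 MPa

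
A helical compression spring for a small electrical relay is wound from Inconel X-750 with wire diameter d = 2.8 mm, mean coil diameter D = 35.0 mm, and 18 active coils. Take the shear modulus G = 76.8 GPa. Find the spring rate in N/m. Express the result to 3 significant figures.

765 N/m

k = Gd⁴/(8D³N_a) = (76.8×10³ × 2.8⁴) / (8 × 35.0³ × 18)
  = 4.72056e+06 / 6.174e+06 = 0.76459 N/mm = 764.59 N/m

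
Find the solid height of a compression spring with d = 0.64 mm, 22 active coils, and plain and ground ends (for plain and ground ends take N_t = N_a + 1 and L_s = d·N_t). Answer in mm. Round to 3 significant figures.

plain and ground ends: N_t = N_a + 1 = 22 + 1 = 23
L_s = d·N_t = 0.64 × 23 = 14.72 mm

14.7 mm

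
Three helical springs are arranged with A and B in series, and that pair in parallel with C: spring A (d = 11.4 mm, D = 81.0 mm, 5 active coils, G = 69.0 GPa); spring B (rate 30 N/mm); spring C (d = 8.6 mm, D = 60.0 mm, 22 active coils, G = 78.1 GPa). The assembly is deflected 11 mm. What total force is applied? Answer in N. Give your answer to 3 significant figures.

k_A = Gd⁴/(8D³N_a) = (69.0×10³)(11.4⁴)/(8·81.0³·5) = 54.822 N/mm
k_C = Gd⁴/(8D³N_a) = (78.1×10³)(8.6⁴)/(8·60.0³·22) = 11.238 N/mm
Springs A,B series: k_AB = 1/(1/54.822+1/30) = 19.39 N/mm; parallel with C: k_eq = 19.39+11.238 = 30.627 N/mm
F = k_eq·δ = 30.627·11 = 336.9 N

337 N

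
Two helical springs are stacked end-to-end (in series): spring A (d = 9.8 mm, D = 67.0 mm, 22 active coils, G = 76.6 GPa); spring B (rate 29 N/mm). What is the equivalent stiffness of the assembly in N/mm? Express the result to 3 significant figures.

k_A = Gd⁴/(8D³N_a) = (76.6×10³)(9.8⁴)/(8·67.0³·22) = 13.347 N/mm
Series: 1/k_eq = 1/13.347 + 1/29 = 0.1094; k_eq = 9.1404 N/mm

9.14 N/mm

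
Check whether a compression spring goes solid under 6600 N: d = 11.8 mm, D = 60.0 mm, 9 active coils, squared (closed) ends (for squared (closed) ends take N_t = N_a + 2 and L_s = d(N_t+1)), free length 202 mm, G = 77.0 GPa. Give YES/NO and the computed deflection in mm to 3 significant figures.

YES, δ = 68.8 mm

k = Gd⁴/(8D³N_a) = (77.0×10³)(11.8⁴)/(8·60.0³·9) = 95.991 N/mm
N_t = 11; L_s = 11.8·12 = 141.6 mm; δ_solid = L₀ − L_s = 202 − 141.6 = 60.4 mm
δ = F/k = 6600/95.991 = 68.756 mm
δ ≥ δ_solid → spring goes solid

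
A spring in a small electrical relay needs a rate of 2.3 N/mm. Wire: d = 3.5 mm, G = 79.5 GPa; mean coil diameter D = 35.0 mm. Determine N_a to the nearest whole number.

N_a = Gd⁴/(8D³k) = (79.5×10³ × 3.5⁴)/(8 × 35.0³ × 2.3)
    = 1.193e+07 / 788900 = 15.12 → 15 coils

15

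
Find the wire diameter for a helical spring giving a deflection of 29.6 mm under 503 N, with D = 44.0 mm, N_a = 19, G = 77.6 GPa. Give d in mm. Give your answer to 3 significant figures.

Required rate k = F/δ = 503/29.6 = 16.993 N/mm
d = (8D³N_a·k / G)^(1/4) = (8·44.0³·19·16.993 / (77.6×10³))^0.25
  = (2835.4)^0.25 = 7.2972 mm

7.30 mm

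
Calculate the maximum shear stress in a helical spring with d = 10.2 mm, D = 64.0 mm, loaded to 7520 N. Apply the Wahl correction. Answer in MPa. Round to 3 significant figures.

1430 MPa

Spring index C = D/d = 64.0/10.2 = 6.2745
K_W = (4C−1)/(4C−4) + 0.615/C = 24.098/21.098 + 0.0980 = 1.2402
τ₀ = 8FD/(πd³) = 8·7520·64.0/(π·10.2³) = 3.85024e+06/3333.9 = 1154.9 MPa
τ_max = K·τ₀ = 1.2402 × 1154.9 = 1432.3 MPa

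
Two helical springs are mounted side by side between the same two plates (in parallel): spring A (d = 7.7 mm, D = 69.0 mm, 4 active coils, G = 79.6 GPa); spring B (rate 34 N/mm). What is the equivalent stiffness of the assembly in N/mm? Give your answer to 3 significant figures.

60.6 N/mm

k_A = Gd⁴/(8D³N_a) = (79.6×10³)(7.7⁴)/(8·69.0³·4) = 26.618 N/mm
Parallel: k_eq = 26.618 + 34 = 60.618 N/mm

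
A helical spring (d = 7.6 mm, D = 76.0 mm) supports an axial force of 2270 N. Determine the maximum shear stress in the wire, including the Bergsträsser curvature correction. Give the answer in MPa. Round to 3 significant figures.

1140 MPa

Spring index C = D/d = 76.0/7.6 = 10.0000
K_B = (4C+2)/(4C−3) = 42.000/37.000 = 1.1351
τ₀ = 8FD/(πd³) = 8·2270·76.0/(π·7.6³) = 1.38016e+06/1379.1 = 1000.8 MPa
τ_max = K·τ₀ = 1.1351 × 1000.8 = 1136 MPa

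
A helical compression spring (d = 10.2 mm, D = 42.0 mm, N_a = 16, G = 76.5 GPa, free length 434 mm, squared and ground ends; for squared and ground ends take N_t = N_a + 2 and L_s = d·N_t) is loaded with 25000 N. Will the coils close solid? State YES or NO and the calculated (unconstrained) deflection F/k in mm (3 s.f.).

k = Gd⁴/(8D³N_a) = (76.5×10³)(10.2⁴)/(8·42.0³·16) = 87.318 N/mm
N_t = 18; L_s = 10.2·18 = 183.6 mm; δ_solid = L₀ − L_s = 434 − 183.6 = 250.4 mm
δ = F/k = 25000/87.318 = 286.31 mm
δ ≥ δ_solid → spring goes solid

YES, δ = 286 mm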